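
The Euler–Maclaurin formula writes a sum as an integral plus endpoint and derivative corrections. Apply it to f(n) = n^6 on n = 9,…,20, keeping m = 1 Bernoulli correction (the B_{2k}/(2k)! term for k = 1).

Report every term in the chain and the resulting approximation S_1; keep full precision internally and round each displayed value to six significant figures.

∫_9^20 x^6 dx evaluates to 1.82174e+08.
Boundary: ½(f(9) + f(20)) = ½(531441 + 6.40000e+07) = 3.22657e+07.
Running total after boundary: 2.14440e+08.
Correction k=1: B_{2}/2! · (f^{(1)}(20) − f^{(1)}(9)) = 1/12 · (1.92000e+07 − 354294) = 1.57048e+06.

S_1 ≈ 2.16010e+08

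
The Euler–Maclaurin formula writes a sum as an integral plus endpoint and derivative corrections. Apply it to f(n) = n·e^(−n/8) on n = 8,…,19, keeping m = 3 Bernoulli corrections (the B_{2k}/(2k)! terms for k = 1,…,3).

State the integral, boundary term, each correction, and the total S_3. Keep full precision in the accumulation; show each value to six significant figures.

S_3 ≈ 29.3420

The integral term ∫_8^19 x·e^(−x/8) dx = 26.9974.
Endpoint term: (f(8) + f(19))/2 = (2.94304 + 1.76728)/2 = 2.35516.
Integral + boundary = 29.3526.
Correction k=1: B_{2}/2! · (f^{(1)}(19) − f^{(1)}(8)) = 1/12 · (-0.127895 − 0.00000) = -0.0106579.
After k=1: 29.3419.
Correction k=2: B_{4}/4! · (f^{(3)}(19) − f^{(3)}(8)) = −1/720 · (0.000908345 − 0.0114962) = 1.47054e-05.
After k=2: 29.3420.
Correction k=3: B_{6}/6! · (f^{(5)}(19) − f^{(5)}(8)) = 1/30240 · (5.96101e-05 − 0.000359257) = -9.90897e-09.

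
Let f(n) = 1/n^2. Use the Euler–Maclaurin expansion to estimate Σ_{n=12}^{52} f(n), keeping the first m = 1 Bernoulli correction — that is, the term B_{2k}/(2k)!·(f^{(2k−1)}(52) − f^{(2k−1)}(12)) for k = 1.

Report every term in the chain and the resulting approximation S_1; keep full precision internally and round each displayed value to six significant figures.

S_1 ≈ 0.0678550

Integral: ∫_12^52 1/x^2 dx = 0.0641026.
Endpoint term: (f(12) + f(52))/2 = (0.00694444 + 0.000369822)/2 = 0.00365713.
Integral + boundary = 0.0677597.
Correction k=1: B_{2}/2! · (f^{(1)}(52) − f^{(1)}(12)) = 1/12 · (-1.42239e-05 − (-0.00115741)) = 9.52653e-05.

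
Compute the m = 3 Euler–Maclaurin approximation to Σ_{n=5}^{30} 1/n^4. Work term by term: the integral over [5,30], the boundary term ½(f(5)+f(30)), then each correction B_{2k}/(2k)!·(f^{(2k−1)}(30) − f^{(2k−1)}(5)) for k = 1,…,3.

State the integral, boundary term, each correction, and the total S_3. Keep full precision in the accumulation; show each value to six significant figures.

Integral: ∫_5^30 1/x^4 dx = 0.00265432.
½[f(5) + f(30)] = ½[0.00160000 + 1.23457e-06] = 0.000800617.
Running total after boundary: 0.00345494.
Correction k=1: B_{2}/2! · (f^{(1)}(30) − f^{(1)}(5)) = 1/12 · (-1.64609e-07 − (-0.00128000)) = 0.000106653.
After k=1: 0.00356159.
Correction k=2: B_{4}/4! · (f^{(3)}(30) − f^{(3)}(5)) = −1/720 · (-5.48697e-09 − (-0.00153600)) = -2.13333e-06.
After k=2: 0.00355946.
Correction k=3: B_{6}/6! · (f^{(5)}(30) − f^{(5)}(5)) = 1/30240 · (-3.41411e-10 − (-0.00344064)) = 1.13778e-07.

S_3 ≈ 0.00355957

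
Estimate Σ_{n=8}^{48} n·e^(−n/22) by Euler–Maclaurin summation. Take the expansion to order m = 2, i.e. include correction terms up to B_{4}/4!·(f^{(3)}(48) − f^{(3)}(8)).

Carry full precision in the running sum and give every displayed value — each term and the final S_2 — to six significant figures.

Integral: ∫_8^48 x·e^(−x/22) dx = 285.027.
Endpoint term: (f(8) + f(48))/2 = (5.56115 + 5.41614)/2 = 5.48864.
Integral + boundary = 290.516.
Correction k=1: B_{2}/2! · (f^{(1)}(48) − f^{(1)}(8)) = 1/12 · (-0.133352 − 0.442364) = -0.0479763.
Running total after k=1: 290.468.
Correction k=2: B_{4}/4! · (f^{(3)}(48) − f^{(3)}(8)) = −1/720 · (0.000190745 − 0.00378647) = 4.99406e-06.

S_2 ≈ 290.468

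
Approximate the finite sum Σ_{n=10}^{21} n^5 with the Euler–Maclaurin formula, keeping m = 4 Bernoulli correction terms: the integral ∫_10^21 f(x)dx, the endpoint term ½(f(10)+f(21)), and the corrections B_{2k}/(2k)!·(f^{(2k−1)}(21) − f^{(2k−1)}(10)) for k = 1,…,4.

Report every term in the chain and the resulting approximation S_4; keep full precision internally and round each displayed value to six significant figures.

Integral: ∫_10^21 x^5 dx = 1.41277e+07.
Endpoint term: (f(10) + f(21))/2 = (100000 + 4.08410e+06)/2 = 2.09205e+06.
Running total after boundary: 1.62197e+07.
Correction k=1: B_{2}/2! · (f^{(1)}(21) − f^{(1)}(10)) = 1/12 · (972405 − 50000.0) = 76867.1.
Running total after k=1: 1.62966e+07.
Correction k=2: B_{4}/4! · (f^{(3)}(21) − f^{(3)}(10)) = −1/720 · (26460.0 − 6000.00) = -28.4167.
Running total after k=2: 1.62966e+07.
Correction k=3: B_{6}/6! · (f^{(5)}(21) − f^{(5)}(10)) = 1/30240 · (120.000 − 120.000) = 0.00000.
Running total after k=3: 1.62966e+07.
Correction k=4: B_{8}/8! · (f^{(7)}(21) − f^{(7)}(10)) = −1/1209600 · (0.00000 − 0.00000) = 0.00000.

S_4 ≈ 1.62966e+07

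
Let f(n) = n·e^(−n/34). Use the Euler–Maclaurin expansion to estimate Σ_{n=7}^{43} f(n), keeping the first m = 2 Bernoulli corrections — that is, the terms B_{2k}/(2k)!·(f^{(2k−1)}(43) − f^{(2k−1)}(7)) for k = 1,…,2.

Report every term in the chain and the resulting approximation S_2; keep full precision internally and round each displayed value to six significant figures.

The integral term ∫_7^43 x·e^(−x/34) dx = 395.497.
Endpoint term: (f(7) + f(43))/2 = (5.69750 + 12.1399)/2 = 8.91868.
Integral + boundary = 404.416.
k=1: B_{2}/(2)! × [f^{(1)}(43) − f^{(1)}(7)] = 1/12 × (-0.0747324 − 0.646355) = -0.0600906.
Partial sum through k=1: 404.356.
k=2: B_{4}/(4)! × [f^{(3)}(43) − f^{(3)}(7)] = −1/720 × (0.000423800 − 0.00196731) = 2.14377e-06.

S_2 ≈ 404.356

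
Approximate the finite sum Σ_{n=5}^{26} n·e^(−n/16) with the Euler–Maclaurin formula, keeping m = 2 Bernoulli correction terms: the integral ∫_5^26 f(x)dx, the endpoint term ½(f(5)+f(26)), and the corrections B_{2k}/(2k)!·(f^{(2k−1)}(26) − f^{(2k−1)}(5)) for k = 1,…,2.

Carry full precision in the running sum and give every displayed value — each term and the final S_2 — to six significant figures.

Integral: ∫_5^26 x·e^(−x/16) dx = 113.498.
Boundary: ½(f(5) + f(26)) = ½(3.65808 + 5.11970) = 4.38889.
Running total after boundary: 117.887.
Correction k=1: B_{2}/2! · (f^{(1)}(26) − f^{(1)}(5)) = 1/12 · (-0.123070 − 0.502986) = -0.0521713.
Partial sum through k=1: 117.835.
Correction k=2: B_{4}/4! · (f^{(3)}(26) − f^{(3)}(5)) = −1/720 · (0.00105763 − 0.00768054) = 9.19848e-06.

S_2 ≈ 117.835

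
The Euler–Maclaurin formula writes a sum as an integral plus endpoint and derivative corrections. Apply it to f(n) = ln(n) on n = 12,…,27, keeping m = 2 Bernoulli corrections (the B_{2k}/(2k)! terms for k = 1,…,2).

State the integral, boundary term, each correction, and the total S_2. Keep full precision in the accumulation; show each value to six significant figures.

S_2 ≈ 47.0552

The integral term ∫_12^27 ln(x) dx = 44.1687.
Endpoint term: (f(12) + f(27))/2 = (2.48491 + 3.29584)/2 = 2.89037.
Running total after boundary: 47.0591.
Correction k=1: B_{2}/2! · (f^{(1)}(27) − f^{(1)}(12)) = 1/12 · (0.0370370 − 0.0833333) = -0.00385802.
Partial sum through k=1: 47.0552.
Correction k=2: B_{4}/4! · (f^{(3)}(27) − f^{(3)}(12)) = −1/720 · (0.000101611 − 0.00115741) = 1.46638e-06.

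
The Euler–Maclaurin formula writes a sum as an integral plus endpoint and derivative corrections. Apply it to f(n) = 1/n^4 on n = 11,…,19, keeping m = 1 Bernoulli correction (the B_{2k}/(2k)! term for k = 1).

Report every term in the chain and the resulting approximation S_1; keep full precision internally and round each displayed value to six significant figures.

Integral: ∫_11^19 1/x^4 dx = 0.000201840.
½[f(11) + f(19)] = ½[6.83013e-05 + 7.67336e-06] = 3.79874e-05.
Running total after boundary: 0.000239828.
Order-1 term: 1/12 · (-1.61544e-06 − (-2.48369e-05)) = 1.93512e-06.

S_1 ≈ 0.000241763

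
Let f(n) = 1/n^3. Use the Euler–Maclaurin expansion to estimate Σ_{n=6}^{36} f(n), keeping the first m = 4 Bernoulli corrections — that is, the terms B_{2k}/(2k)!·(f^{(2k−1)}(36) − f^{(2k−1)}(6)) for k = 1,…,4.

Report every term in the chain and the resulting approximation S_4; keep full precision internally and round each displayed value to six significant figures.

S_4 ≈ 0.0160196

Integral: ∫_6^36 1/x^3 dx = 0.0135031.
Endpoint term: (f(6) + f(36))/2 = (0.00462963 + 2.14335e-05)/2 = 0.00232553.
So far: 0.0158286.
Correction k=1: B_{2}/2! · (f^{(1)}(36) − f^{(1)}(6)) = 1/12 · (-1.78612e-06 − (-0.00231481)) = 0.000192752.
Running total after k=1: 0.0160214.
Correction k=2: B_{4}/4! · (f^{(3)}(36) − f^{(3)}(6)) = −1/720 · (-2.75636e-08 − (-0.00128601)) = -1.78608e-06.
Running total after k=2: 0.0160196.
Correction k=3: B_{6}/6! · (f^{(5)}(36) − f^{(5)}(6)) = 1/30240 · (-8.93265e-10 − (-0.00150034)) = 4.96145e-08.
Running total after k=3: 0.0160196.
Correction k=4: B_{8}/8! · (f^{(7)}(36) − f^{(7)}(6)) = −1/1209600 · (-4.96259e-11 − (-0.00300069)) = -2.48073e-09.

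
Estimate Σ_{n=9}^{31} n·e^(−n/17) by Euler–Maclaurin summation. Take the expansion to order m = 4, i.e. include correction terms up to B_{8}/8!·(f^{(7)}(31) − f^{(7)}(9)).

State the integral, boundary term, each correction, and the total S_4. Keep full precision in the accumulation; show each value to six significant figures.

Integral: ∫_9^31 x·e^(−x/17) dx = 128.569.
Boundary: ½(f(9) + f(31)) = ½(5.30056 + 5.00510) = 5.15283.
Integral + boundary = 133.722.
Order-1 term: 1/12 · (-0.132963 − 0.277154) = -0.0341764.
Running total after k=1: 133.688.
Order-2 term: −1/720 · (0.000657256 − 0.00503480) = 6.07992e-06.
Running total after k=2: 133.688.
Order-3 term: 1/30240 · (6.14045e-06 − 3.15245e-05) = -8.39420e-10.
Running total after k=3: 133.688.
Order-4 term: −1/1209600 · (3.46251e-08 − 1.57881e-07) = 1.01898e-13.

S_4 ≈ 133.688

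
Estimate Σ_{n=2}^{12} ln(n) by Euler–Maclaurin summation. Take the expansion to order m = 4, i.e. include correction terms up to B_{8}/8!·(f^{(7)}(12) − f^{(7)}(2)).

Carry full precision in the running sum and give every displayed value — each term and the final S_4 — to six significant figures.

S_4 ≈ 19.9872

∫_2^12 ln(x) dx evaluates to 18.4326.
Boundary: ½(f(2) + f(12)) = ½(0.693147 + 2.48491) = 1.58903.
So far: 20.0216.
Order-1 term: 1/12 · (0.0833333 − 0.500000) = -0.0347222.
After k=1: 19.9869.
Order-2 term: −1/720 · (0.00115741 − 0.250000) = 0.000345615.
After k=2: 19.9872.
Order-3 term: 1/30240 · (9.64506e-05 − 0.750000) = -2.47984e-05.
After k=3: 19.9872.
Order-4 term: −1/1209600 · (2.00939e-05 − 5.62500) = 4.65028e-06.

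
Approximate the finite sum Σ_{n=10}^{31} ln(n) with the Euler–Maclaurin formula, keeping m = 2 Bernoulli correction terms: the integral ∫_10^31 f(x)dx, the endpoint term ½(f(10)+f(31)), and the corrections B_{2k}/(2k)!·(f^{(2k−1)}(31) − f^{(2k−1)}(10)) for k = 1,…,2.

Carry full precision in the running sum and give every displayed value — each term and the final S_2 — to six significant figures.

The integral term ∫_10^31 ln(x) dx = 62.4278.
Boundary: ½(f(10) + f(31)) = ½(2.30259 + 3.43399) = 2.86829.
So far: 65.2960.
Order-1 term: 1/12 · (0.0322581 − 0.100000) = -0.00564516.
After k=1: 65.2904.
Order-2 term: −1/720 · (6.71344e-05 − 0.00200000) = 2.68454e-06.

S_2 ≈ 65.2904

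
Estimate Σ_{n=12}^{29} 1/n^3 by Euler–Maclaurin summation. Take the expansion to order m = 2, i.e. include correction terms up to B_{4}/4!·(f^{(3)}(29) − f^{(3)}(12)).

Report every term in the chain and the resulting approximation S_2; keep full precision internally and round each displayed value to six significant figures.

S_2 ≈ 0.00319922

The integral term ∫_12^29 1/x^3 dx = 0.00287769.
Boundary: ½(f(12) + f(29)) = ½(0.000578704 + 4.10021e-05) = 0.000309853.
So far: 0.00318754.
Correction k=1: B_{2}/2! · (f^{(1)}(29) − f^{(1)}(12)) = 1/12 · (-4.24160e-06 − (-0.000144676)) = 1.17029e-05.
After k=1: 0.00319925.
Correction k=2: B_{4}/4! · (f^{(3)}(29) − f^{(3)}(12)) = −1/720 · (-1.00870e-07 − (-2.00939e-05)) = -2.77681e-08.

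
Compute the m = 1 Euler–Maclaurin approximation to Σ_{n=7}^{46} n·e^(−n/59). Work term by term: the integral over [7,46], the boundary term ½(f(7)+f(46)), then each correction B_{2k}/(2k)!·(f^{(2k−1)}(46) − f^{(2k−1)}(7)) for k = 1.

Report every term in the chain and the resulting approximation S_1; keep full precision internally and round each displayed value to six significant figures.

S_1 ≈ 631.165

The integral term ∫_7^46 x·e^(−x/59) dx = 617.566.
Boundary: ½(f(7) + f(46)) = ½(6.21687 + 21.0938) = 13.6553.
So far: 631.222.
Correction k=1: B_{2}/2! · (f^{(1)}(46) − f^{(1)}(7)) = 1/12 · (0.101039 − 0.782753) = -0.0568095.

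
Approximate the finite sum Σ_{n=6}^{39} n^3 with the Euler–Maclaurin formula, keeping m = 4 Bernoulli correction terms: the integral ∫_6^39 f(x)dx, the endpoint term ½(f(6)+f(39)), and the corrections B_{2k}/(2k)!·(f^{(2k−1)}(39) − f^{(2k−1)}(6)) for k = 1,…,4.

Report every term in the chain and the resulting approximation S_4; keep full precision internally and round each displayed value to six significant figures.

S_4 ≈ 608175

∫_6^39 x^3 dx evaluates to 578036.
½[f(6) + f(39)] = ½[216.000 + 59319.0] = 29767.5.
Integral + boundary = 607804.
Order-1 term: 1/12 · (4563.00 − 108.000) = 371.250.
After k=1: 608175.
Order-2 term: −1/720 · (6.00000 − 6.00000) = 0.00000.
After k=2: 608175.
Order-3 term: 1/30240 · (0.00000 − 0.00000) = 0.00000.
After k=3: 608175.
Order-4 term: −1/1209600 · (0.00000 − 0.00000) = 0.00000.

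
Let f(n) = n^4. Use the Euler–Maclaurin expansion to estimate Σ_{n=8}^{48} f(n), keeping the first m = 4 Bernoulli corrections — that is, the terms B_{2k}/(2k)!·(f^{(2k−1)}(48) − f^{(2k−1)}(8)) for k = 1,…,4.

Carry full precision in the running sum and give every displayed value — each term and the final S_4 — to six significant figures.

S_4 ≈ 5.36472e+07

∫_8^48 x^4 dx evaluates to 5.09542e+07.
½[f(8) + f(48)] = ½[4096.00 + 5.30842e+06] = 2.65626e+06.
So far: 5.36105e+07.
Correction k=1: B_{2}/2! · (f^{(1)}(48) − f^{(1)}(8)) = 1/12 · (442368 − 2048.00) = 36693.3.
Partial sum through k=1: 5.36472e+07.
Correction k=2: B_{4}/4! · (f^{(3)}(48) − f^{(3)}(8)) = −1/720 · (1152.00 − 192.000) = -1.33333.
Partial sum through k=2: 5.36472e+07.
Correction k=3: B_{6}/6! · (f^{(5)}(48) − f^{(5)}(8)) = 1/30240 · (0.00000 − 0.00000) = 0.00000.
Partial sum through k=3: 5.36472e+07.
Correction k=4: B_{8}/8! · (f^{(7)}(48) − f^{(7)}(8)) = −1/1209600 · (0.00000 − 0.00000) = 0.00000.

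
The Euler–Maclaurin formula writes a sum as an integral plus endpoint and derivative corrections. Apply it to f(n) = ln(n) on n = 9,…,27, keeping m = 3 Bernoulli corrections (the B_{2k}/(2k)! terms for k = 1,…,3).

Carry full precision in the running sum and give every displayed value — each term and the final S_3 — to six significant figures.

The integral term ∫_9^27 ln(x) dx = 51.2126.
½[f(9) + f(27)] = ½[2.19722 + 3.29584] = 2.74653.
Integral + boundary = 53.9591.
Order-1 term: 1/12 · (0.0370370 − 0.111111) = -0.00617284.
After k=1: 53.9529.
Order-2 term: −1/720 · (0.000101611 − 0.00274348) = 3.66927e-06.
After k=2: 53.9529.
Order-3 term: 1/30240 · (1.67260e-06 − 0.000406442) = -1.33852e-08.

S_3 ≈ 53.9529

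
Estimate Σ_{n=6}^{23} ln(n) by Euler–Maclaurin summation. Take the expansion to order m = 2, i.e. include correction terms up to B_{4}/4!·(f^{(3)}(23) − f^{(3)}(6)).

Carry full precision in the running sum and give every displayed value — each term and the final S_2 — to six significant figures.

Integral: ∫_6^23 ln(x) dx = 44.3658.
Boundary: ½(f(6) + f(23)) = ½(1.79176 + 3.13549) = 2.46363.
Integral + boundary = 46.8294.
Order-1 term: 1/12 · (0.0434783 − 0.166667) = -0.0102657.
After k=1: 46.8192.
Order-2 term: −1/720 · (0.000164379 − 0.00925926) = 1.26318e-05.

S_2 ≈ 46.8192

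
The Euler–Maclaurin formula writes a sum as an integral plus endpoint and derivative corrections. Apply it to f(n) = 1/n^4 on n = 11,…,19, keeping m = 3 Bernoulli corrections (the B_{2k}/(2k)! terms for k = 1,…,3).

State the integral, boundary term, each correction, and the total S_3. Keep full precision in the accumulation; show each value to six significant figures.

S_3 ≈ 0.000241755

∫_11^19 1/x^4 dx evaluates to 0.000201840.
Boundary: ½(f(11) + f(19)) = ½(6.83013e-05 + 7.67336e-06) = 3.79874e-05.
Running total after boundary: 0.000239828.
Correction k=1: B_{2}/2! · (f^{(1)}(19) − f^{(1)}(11)) = 1/12 · (-1.61544e-06 − (-2.48369e-05)) = 1.93512e-06.
After k=1: 0.000241763.
Correction k=2: B_{4}/4! · (f^{(3)}(19) − f^{(3)}(11)) = −1/720 · (-1.34247e-07 − (-6.15790e-06)) = -8.36618e-09.
After k=2: 0.000241754.
Correction k=3: B_{6}/6! · (f^{(5)}(19) − f^{(5)}(11)) = 1/30240 · (-2.08251e-08 − (-2.84994e-06)) = 9.35553e-11.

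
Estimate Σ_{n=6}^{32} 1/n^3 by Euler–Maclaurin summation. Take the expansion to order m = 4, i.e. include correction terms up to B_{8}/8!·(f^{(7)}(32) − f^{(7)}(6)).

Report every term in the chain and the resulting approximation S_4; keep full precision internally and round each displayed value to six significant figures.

S_4 ≈ 0.0159216

∫_6^32 1/x^3 dx evaluates to 0.0134006.
Endpoint term: (f(6) + f(32))/2 = (0.00462963 + 3.05176e-05)/2 = 0.00233007.
So far: 0.0157307.
Order-1 term: 1/12 · (-2.86102e-06 − (-0.00231481)) = 0.000192663.
Running total after k=1: 0.0159233.
Order-2 term: −1/720 · (-5.58794e-08 − (-0.00128601)) = -1.78604e-06.
Running total after k=2: 0.0159216.
Order-3 term: 1/30240 · (-2.29193e-09 − (-0.00150034)) = 4.96144e-08.
Running total after k=3: 0.0159216.
Order-4 term: −1/1209600 · (-1.61151e-10 − (-0.00300069)) = -2.48073e-09.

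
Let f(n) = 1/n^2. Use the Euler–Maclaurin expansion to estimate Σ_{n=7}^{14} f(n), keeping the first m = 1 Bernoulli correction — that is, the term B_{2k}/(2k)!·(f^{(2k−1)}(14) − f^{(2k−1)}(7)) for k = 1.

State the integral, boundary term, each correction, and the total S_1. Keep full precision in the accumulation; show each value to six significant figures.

The integral term ∫_7^14 1/x^2 dx = 0.0714286.
½[f(7) + f(14)] = ½[0.0204082 + 0.00510204] = 0.0127551.
Running total after boundary: 0.0841837.
k=1: B_{2}/(2)! × [f^{(1)}(14) − f^{(1)}(7)] = 1/12 × (-0.000728863 − (-0.00583090)) = 0.000425170.

S_1 ≈ 0.0846088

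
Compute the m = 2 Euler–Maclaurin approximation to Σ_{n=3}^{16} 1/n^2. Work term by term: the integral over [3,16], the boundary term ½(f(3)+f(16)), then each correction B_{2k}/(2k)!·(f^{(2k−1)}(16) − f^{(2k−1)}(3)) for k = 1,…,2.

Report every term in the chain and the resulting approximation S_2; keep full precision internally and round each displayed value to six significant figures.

S_2 ≈ 0.334337

Integral: ∫_3^16 1/x^2 dx = 0.270833.
Boundary: ½(f(3) + f(16)) = ½(0.111111 + 0.00390625) = 0.0575087.
Running total after boundary: 0.328342.
k=1: B_{2}/(2)! × [f^{(1)}(16) − f^{(1)}(3)] = 1/12 × (-0.000488281 − (-0.0740741)) = 0.00613215.
After k=1: 0.334474.
k=2: B_{4}/(4)! × [f^{(3)}(16) − f^{(3)}(3)] = −1/720 × (-2.28882e-05 − (-0.0987654)) = -0.000137142.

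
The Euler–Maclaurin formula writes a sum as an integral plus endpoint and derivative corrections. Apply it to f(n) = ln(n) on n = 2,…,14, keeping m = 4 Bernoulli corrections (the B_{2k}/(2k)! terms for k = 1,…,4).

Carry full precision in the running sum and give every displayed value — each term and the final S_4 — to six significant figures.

S_4 ≈ 25.1912

The integral term ∫_2^14 ln(x) dx = 23.5605.
½[f(2) + f(14)] = ½[0.693147 + 2.63906] = 1.66610.
So far: 25.2266.
Order-1 term: 1/12 · (0.0714286 − 0.500000) = -0.0357143.
Running total after k=1: 25.1909.
Order-2 term: −1/720 · (0.000728863 − 0.250000) = 0.000346210.
Running total after k=2: 25.1912.
Order-3 term: 1/30240 · (4.46243e-05 − 0.750000) = -2.48001e-05.
Running total after k=3: 25.1912.
Order-4 term: −1/1209600 · (6.83024e-06 − 5.62500) = 4.65029e-06.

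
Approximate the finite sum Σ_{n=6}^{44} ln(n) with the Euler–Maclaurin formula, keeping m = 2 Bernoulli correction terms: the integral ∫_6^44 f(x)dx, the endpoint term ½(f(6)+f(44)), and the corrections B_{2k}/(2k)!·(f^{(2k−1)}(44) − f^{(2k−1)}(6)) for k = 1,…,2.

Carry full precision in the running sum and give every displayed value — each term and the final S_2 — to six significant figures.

∫_6^44 ln(x) dx evaluates to 117.754.
Endpoint term: (f(6) + f(44))/2 = (1.79176 + 3.78419)/2 = 2.78797.
Running total after boundary: 120.542.
Correction k=1: B_{2}/2! · (f^{(1)}(44) − f^{(1)}(6)) = 1/12 · (0.0227273 − 0.166667) = -0.0119949.
After k=1: 120.530.
Correction k=2: B_{4}/4! · (f^{(3)}(44) − f^{(3)}(6)) = −1/720 · (2.34786e-05 − 0.00925926) = 1.28275e-05.

S_2 ≈ 120.530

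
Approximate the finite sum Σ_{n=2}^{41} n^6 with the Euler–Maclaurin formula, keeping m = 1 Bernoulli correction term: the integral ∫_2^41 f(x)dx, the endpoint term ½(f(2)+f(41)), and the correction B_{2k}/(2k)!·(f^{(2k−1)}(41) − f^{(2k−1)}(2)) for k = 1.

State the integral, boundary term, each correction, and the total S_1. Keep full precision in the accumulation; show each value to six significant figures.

S_1 ≈ 3.02550e+10

∫_2^41 x^6 dx evaluates to 2.78220e+10.
Boundary: ½(f(2) + f(41)) = ½(64.0000 + 4.75010e+09) = 2.37505e+09.
Running total after boundary: 3.01971e+10.
Correction k=1: B_{2}/2! · (f^{(1)}(41) − f^{(1)}(2)) = 1/12 · (6.95137e+08 − 192.000) = 5.79281e+07.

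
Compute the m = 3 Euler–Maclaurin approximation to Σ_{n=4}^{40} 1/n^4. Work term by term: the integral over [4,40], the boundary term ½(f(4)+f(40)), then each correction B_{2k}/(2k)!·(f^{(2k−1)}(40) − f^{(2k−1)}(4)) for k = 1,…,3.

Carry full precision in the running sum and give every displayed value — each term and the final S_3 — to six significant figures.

S_3 ≈ 0.00747264

∫_4^40 1/x^4 dx evaluates to 0.00520313.
½[f(4) + f(40)] = ½[0.00390625 + 3.90625e-07] = 0.00195332.
Integral + boundary = 0.00715645.
Correction k=1: B_{2}/2! · (f^{(1)}(40) − f^{(1)}(4)) = 1/12 · (-3.90625e-08 − (-0.00390625)) = 0.000325518.
Partial sum through k=1: 0.00748196.
Correction k=2: B_{4}/4! · (f^{(3)}(40) − f^{(3)}(4)) = −1/720 · (-7.32422e-10 − (-0.00732422)) = -1.01725e-05.
Partial sum through k=2: 0.00747179.
Correction k=3: B_{6}/6! · (f^{(5)}(40) − f^{(5)}(4)) = 1/30240 · (-2.56348e-11 − (-0.0256348)) = 8.47711e-07.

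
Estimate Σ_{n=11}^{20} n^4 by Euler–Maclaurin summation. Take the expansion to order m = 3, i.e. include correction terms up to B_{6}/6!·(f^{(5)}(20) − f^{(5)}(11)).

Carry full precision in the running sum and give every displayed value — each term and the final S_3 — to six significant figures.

The integral term ∫_11^20 x^4 dx = 607790.
Endpoint term: (f(11) + f(20))/2 = (14641.0 + 160000)/2 = 87320.5.
Integral + boundary = 695110.
k=1: B_{2}/(2)! × [f^{(1)}(20) − f^{(1)}(11)] = 1/12 × (32000.0 − 5324.00) = 2223.00.
After k=1: 697333.
k=2: B_{4}/(4)! × [f^{(3)}(20) − f^{(3)}(11)] = −1/720 × (480.000 − 264.000) = -0.300000.
After k=2: 697333.
k=3: B_{6}/(6)! × [f^{(5)}(20) − f^{(5)}(11)] = 1/30240 × (0.00000 − 0.00000) = 0.00000.

S_3 ≈ 697333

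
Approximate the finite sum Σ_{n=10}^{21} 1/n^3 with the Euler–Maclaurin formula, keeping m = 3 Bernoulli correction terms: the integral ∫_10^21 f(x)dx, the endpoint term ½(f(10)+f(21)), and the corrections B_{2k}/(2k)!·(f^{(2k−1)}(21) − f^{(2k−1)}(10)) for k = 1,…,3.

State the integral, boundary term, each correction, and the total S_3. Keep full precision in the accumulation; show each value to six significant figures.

S_3 ≈ 0.00444384

Integral: ∫_10^21 1/x^3 dx = 0.00386621.
½[f(10) + f(21)] = ½[0.00100000 + 0.000107980] = 0.000553990.
So far: 0.00442020.
Order-1 term: 1/12 · (-1.54257e-05 − (-0.000300000)) = 2.37145e-05.
After k=1: 0.00444392.
Order-2 term: −1/720 · (-6.99577e-07 − (-6.00000e-05)) = -8.23617e-08.
After k=2: 0.00444384.
Order-3 term: 1/30240 · (-6.66264e-08 − (-2.52000e-05)) = 8.31130e-10.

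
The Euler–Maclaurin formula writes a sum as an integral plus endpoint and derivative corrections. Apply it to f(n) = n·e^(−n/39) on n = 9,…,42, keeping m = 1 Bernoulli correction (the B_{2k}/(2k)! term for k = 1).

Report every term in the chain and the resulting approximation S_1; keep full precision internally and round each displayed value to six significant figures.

The integral term ∫_9^42 x·e^(−x/39) dx = 410.135.
½[f(9) + f(42)] = ½[7.14530 + 14.3070] = 10.7261.
So far: 420.861.
Order-1 term: 1/12 · (-0.0262032 − 0.610710) = -0.0530761.

S_1 ≈ 420.808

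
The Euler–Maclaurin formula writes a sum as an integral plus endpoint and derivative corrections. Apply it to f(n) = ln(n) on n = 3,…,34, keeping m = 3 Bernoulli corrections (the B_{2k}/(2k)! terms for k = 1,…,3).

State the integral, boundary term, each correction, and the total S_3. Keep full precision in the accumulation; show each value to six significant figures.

S_3 ≈ 87.8877

The integral term ∫_3^34 ln(x) dx = 85.6004.
Endpoint term: (f(3) + f(34))/2 = (1.09861 + 3.52636)/2 = 2.31249.
So far: 87.9129.
k=1: B_{2}/(2)! × [f^{(1)}(34) − f^{(1)}(3)] = 1/12 × (0.0294118 − 0.333333) = -0.0253268.
After k=1: 87.8876.
k=2: B_{4}/(4)! × [f^{(3)}(34) − f^{(3)}(3)] = −1/720 × (5.08854e-05 − 0.0740741) = 0.000102810.
After k=2: 87.8877.
k=3: B_{6}/(6)! × [f^{(5)}(34) − f^{(5)}(3)] = 1/30240 × (5.28222e-07 − 0.0987654) = -3.26604e-06.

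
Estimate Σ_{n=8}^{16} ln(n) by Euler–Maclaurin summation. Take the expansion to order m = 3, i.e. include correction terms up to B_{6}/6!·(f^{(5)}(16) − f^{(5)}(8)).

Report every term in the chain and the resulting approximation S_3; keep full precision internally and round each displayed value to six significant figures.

S_3 ≈ 22.1467

Integral: ∫_8^16 ln(x) dx = 19.7259.
Boundary: ½(f(8) + f(16)) = ½(2.07944 + 2.77259) = 2.42602.
Integral + boundary = 22.1519.
Correction k=1: B_{2}/2! · (f^{(1)}(16) − f^{(1)}(8)) = 1/12 · (0.0625000 − 0.125000) = -0.00520833.
Running total after k=1: 22.1467.
Correction k=2: B_{4}/4! · (f^{(3)}(16) − f^{(3)}(8)) = −1/720 · (0.000488281 − 0.00390625) = 4.74718e-06.
Running total after k=2: 22.1467.
Correction k=3: B_{6}/6! · (f^{(5)}(16) − f^{(5)}(8)) = 1/30240 · (2.28882e-05 − 0.000732422) = -2.34634e-08.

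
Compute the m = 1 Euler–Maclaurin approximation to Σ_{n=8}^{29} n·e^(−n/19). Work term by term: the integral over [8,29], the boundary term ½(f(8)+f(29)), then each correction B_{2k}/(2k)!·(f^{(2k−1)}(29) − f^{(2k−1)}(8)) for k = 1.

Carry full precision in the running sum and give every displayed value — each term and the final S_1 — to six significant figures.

S_1 ≈ 144.237

The integral term ∫_8^29 x·e^(−x/19) dx = 138.501.
½[f(8) + f(29)] = ½[5.25084 + 6.30271] = 5.77678.
So far: 144.278.
k=1: B_{2}/(2)! × [f^{(1)}(29) − f^{(1)}(8)] = 1/12 × (-0.114387 − 0.379995) = -0.0411985.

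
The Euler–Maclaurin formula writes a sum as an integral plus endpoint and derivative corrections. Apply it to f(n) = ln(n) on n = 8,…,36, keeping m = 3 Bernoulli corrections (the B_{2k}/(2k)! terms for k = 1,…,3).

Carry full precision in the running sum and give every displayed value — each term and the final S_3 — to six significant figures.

Integral: ∫_8^36 ln(x) dx = 84.3711.
½[f(8) + f(36)] = ½[2.07944 + 3.58352] = 2.83148.
Running total after boundary: 87.2026.
Correction k=1: B_{2}/2! · (f^{(1)}(36) − f^{(1)}(8)) = 1/12 · (0.0277778 − 0.125000) = -0.00810185.
After k=1: 87.1945.
Correction k=2: B_{4}/4! · (f^{(3)}(36) − f^{(3)}(8)) = −1/720 · (4.28669e-05 − 0.00390625) = 5.36581e-06.
After k=2: 87.1945.
Correction k=3: B_{6}/6! · (f^{(5)}(36) − f^{(5)}(8)) = 1/30240 · (3.96916e-07 − 0.000732422) = -2.42072e-08.

S_3 ≈ 87.1945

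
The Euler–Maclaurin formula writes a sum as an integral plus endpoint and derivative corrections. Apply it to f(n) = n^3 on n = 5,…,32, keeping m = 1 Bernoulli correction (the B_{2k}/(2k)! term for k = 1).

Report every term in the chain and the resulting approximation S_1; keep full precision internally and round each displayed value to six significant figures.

The integral term ∫_5^32 x^3 dx = 261988.
½[f(5) + f(32)] = ½[125.000 + 32768.0] = 16446.5.
Running total after boundary: 278434.
Correction k=1: B_{2}/2! · (f^{(1)}(32) − f^{(1)}(5)) = 1/12 · (3072.00 − 75.0000) = 249.750.

S_1 ≈ 278684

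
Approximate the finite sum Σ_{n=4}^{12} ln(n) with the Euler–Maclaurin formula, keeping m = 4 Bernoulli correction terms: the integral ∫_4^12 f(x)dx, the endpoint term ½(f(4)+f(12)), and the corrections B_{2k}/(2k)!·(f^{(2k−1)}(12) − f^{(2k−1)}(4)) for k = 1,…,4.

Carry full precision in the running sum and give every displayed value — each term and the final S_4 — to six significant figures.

S_4 ≈ 18.1955

The integral term ∫_4^12 ln(x) dx = 16.2737.
Boundary: ½(f(4) + f(12)) = ½(1.38629 + 2.48491) = 1.93560.
Integral + boundary = 18.2093.
Order-1 term: 1/12 · (0.0833333 − 0.250000) = -0.0138889.
Partial sum through k=1: 18.1954.
Order-2 term: −1/720 · (0.00115741 − 0.0312500) = 4.17953e-05.
Partial sum through k=2: 18.1955.
Order-3 term: 1/30240 · (9.64506e-05 − 0.0234375) = -7.71860e-07.
Partial sum through k=3: 18.1955.
Order-4 term: −1/1209600 · (2.00939e-05 − 0.0439453) = 3.63138e-08.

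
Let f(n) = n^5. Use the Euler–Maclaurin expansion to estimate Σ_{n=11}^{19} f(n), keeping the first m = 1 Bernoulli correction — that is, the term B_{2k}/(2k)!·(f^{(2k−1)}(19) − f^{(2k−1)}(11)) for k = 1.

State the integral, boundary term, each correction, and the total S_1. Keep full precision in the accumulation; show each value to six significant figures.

∫_11^19 x^5 dx evaluates to 7.54572e+06.
½[f(11) + f(19)] = ½[161051 + 2.47610e+06] = 1.31858e+06.
Integral + boundary = 8.86430e+06.
Correction k=1: B_{2}/2! · (f^{(1)}(19) − f^{(1)}(11)) = 1/12 · (651605 − 73205.0) = 48200.0.

S_1 ≈ 8.91250e+06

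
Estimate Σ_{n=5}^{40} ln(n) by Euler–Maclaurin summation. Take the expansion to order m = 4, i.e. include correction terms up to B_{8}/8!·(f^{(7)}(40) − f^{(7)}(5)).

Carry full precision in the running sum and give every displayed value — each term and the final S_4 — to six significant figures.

S_4 ≈ 107.143

∫_5^40 ln(x) dx evaluates to 104.508.
Boundary: ½(f(5) + f(40)) = ½(1.60944 + 3.68888) = 2.64916.
So far: 107.157.
k=1: B_{2}/(2)! × [f^{(1)}(40) − f^{(1)}(5)] = 1/12 × (0.0250000 − 0.200000) = -0.0145833.
After k=1: 107.143.
k=2: B_{4}/(4)! × [f^{(3)}(40) − f^{(3)}(5)] = −1/720 × (3.12500e-05 − 0.0160000) = 2.21788e-05.
After k=2: 107.143.
k=3: B_{6}/(6)! × [f^{(5)}(40) − f^{(5)}(5)] = 1/30240 × (2.34375e-07 − 0.00768000) = -2.53961e-07.
After k=3: 107.143.
k=4: B_{8}/(8)! × [f^{(7)}(40) − f^{(7)}(5)] = −1/1209600 × (4.39453e-09 − 0.00921600) = 7.61904e-09.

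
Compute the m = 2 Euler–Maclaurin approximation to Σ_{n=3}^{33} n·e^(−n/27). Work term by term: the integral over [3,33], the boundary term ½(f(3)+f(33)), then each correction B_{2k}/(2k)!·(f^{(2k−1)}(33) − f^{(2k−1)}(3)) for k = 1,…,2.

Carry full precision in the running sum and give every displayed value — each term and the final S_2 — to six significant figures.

∫_3^33 x·e^(−x/27) dx evaluates to 247.609.
Boundary: ½(f(3) + f(33)) = ½(2.68452 + 9.72097) = 6.20274.
Running total after boundary: 253.811.
Correction k=1: B_{2}/2! · (f^{(1)}(33) − f^{(1)}(3)) = 1/12 · (-0.0654611 − 0.795413) = -0.0717395.
Partial sum through k=1: 253.740.
Correction k=2: B_{4}/4! · (f^{(3)}(33) − f^{(3)}(3)) = −1/720 · (0.000718366 − 0.00354608) = 3.92738e-06.

S_2 ≈ 253.740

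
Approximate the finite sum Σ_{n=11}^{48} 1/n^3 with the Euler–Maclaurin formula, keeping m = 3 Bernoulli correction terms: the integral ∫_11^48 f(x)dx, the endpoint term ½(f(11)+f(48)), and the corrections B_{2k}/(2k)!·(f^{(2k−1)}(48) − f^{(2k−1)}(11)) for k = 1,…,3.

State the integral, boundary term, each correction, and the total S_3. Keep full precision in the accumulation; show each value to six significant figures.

S_3 ≈ 0.00431238

Integral: ∫_11^48 1/x^3 dx = 0.00391522.
½[f(11) + f(48)] = ½[0.000751315 + 9.04225e-06] = 0.000380179.
Running total after boundary: 0.00429540.
Correction k=1: B_{2}/2! · (f^{(1)}(48) − f^{(1)}(11)) = 1/12 · (-5.65140e-07 − (-0.000204904)) = 1.70282e-05.
Partial sum through k=1: 0.00431242.
Correction k=2: B_{4}/4! · (f^{(3)}(48) − f^{(3)}(11)) = −1/720 · (-4.90573e-09 − (-3.38684e-05)) = -4.70327e-08.
Partial sum through k=2: 0.00431238.
Correction k=3: B_{6}/6! · (f^{(5)}(48) − f^{(5)}(11)) = 1/30240 · (-8.94274e-11 − (-1.17560e-05)) = 3.88753e-10.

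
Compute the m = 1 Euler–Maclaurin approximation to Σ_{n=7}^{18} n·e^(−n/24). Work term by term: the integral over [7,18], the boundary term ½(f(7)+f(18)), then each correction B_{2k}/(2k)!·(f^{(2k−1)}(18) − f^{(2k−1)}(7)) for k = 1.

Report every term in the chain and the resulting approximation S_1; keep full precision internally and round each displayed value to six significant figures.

Integral: ∫_7^18 x·e^(−x/24) dx = 79.6355.
Boundary: ½(f(7) + f(18)) = ½(5.22912 + 8.50260) = 6.86586.
Integral + boundary = 86.5014.
k=1: B_{2}/(2)! × [f^{(1)}(18) − f^{(1)}(7)] = 1/12 × (0.118092 − 0.529137) = -0.0342538.

S_1 ≈ 86.4671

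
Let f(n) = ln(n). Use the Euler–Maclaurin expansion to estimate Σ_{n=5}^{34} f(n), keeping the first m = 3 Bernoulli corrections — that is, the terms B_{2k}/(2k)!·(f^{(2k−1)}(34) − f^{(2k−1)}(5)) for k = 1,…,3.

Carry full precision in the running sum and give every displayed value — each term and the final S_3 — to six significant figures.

Integral: ∫_5^34 ln(x) dx = 82.8491.
Boundary: ½(f(5) + f(34)) = ½(1.60944 + 3.52636) = 2.56790.
Integral + boundary = 85.4170.
Correction k=1: B_{2}/2! · (f^{(1)}(34) − f^{(1)}(5)) = 1/12 · (0.0294118 − 0.200000) = -0.0142157.
Partial sum through k=1: 85.4028.
Correction k=2: B_{4}/4! · (f^{(3)}(34) − f^{(3)}(5)) = −1/720 · (5.08854e-05 − 0.0160000) = 2.21515e-05.
Partial sum through k=2: 85.4028.
Correction k=3: B_{6}/6! · (f^{(5)}(34) − f^{(5)}(5)) = 1/30240 · (5.28222e-07 − 0.00768000) = -2.53951e-07.

S_3 ≈ 85.4028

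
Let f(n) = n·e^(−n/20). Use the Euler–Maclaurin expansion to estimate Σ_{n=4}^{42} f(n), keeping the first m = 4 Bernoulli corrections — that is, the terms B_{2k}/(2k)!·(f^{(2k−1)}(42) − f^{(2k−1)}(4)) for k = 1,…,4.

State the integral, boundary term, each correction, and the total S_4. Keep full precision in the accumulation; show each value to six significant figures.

S_4 ≈ 245.288

Integral: ∫_4^42 x·e^(−x/20) dx = 241.145.
Endpoint term: (f(4) + f(42))/2 = (3.27492 + 5.14317)/2 = 4.20905.
Integral + boundary = 245.354.
Correction k=1: B_{2}/2! · (f^{(1)}(42) − f^{(1)}(4)) = 1/12 · (-0.134702 − 0.654985) = -0.0658072.
Partial sum through k=1: 245.288.
Correction k=2: B_{4}/4! · (f^{(3)}(42) − f^{(3)}(4)) = −1/720 · (0.000275527 − 0.00573112) = 7.57721e-06.
Partial sum through k=2: 245.288.
Correction k=3: B_{6}/6! · (f^{(5)}(42) − f^{(5)}(4)) = 1/30240 · (2.21952e-06 − 2.45619e-05) = -7.38836e-10.
Partial sum through k=3: 245.288.
Correction k=4: B_{8}/8! · (f^{(7)}(42) − f^{(7)}(4)) = −1/1209600 · (9.37557e-09 − 8.69901e-08) = 6.41655e-14.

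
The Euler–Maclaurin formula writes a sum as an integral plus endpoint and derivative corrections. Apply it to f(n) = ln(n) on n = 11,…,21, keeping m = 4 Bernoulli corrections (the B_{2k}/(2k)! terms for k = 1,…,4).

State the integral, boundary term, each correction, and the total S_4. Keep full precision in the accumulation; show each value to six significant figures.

S_4 ≈ 30.2757

The integral term ∫_11^21 ln(x) dx = 27.5581.
Boundary: ½(f(11) + f(21)) = ½(2.39790 + 3.04452) = 2.72121.
Integral + boundary = 30.2793.
k=1: B_{2}/(2)! × [f^{(1)}(21) − f^{(1)}(11)] = 1/12 × (0.0476190 − 0.0909091) = -0.00360750.
After k=1: 30.2757.
k=2: B_{4}/(4)! × [f^{(3)}(21) − f^{(3)}(11)] = −1/720 × (0.000215959 − 0.00150263) = 1.78704e-06.
After k=2: 30.2757.
k=3: B_{6}/(6)! × [f^{(5)}(21) − f^{(5)}(11)] = 1/30240 × (5.87645e-06 − 0.000149021) = -4.73362e-09.
After k=3: 30.2757.
k=4: B_{8}/(8)! × [f^{(7)}(21) − f^{(7)}(11)] = −1/1209600 × (3.99758e-07 − 3.69474e-05) = 3.02146e-11.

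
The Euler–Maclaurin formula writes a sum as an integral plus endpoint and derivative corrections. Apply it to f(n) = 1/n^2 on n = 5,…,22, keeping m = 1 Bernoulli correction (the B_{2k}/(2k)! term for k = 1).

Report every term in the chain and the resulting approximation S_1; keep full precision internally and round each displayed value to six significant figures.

Integral: ∫_5^22 1/x^2 dx = 0.154545.
Boundary: ½(f(5) + f(22)) = ½(0.0400000 + 0.00206612) = 0.0210331.
So far: 0.175579.
Order-1 term: 1/12 · (-0.000187829 − (-0.0160000)) = 0.00131768.

S_1 ≈ 0.176896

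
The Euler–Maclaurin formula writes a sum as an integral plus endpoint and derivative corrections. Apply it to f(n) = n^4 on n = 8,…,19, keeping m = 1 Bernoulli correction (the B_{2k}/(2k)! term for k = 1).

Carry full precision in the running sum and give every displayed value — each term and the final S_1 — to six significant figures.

∫_8^19 x^4 dx evaluates to 488666.
Endpoint term: (f(8) + f(19))/2 = (4096.00 + 130321)/2 = 67208.5.
Integral + boundary = 555875.
Correction k=1: B_{2}/2! · (f^{(1)}(19) − f^{(1)}(8)) = 1/12 · (27436.0 − 2048.00) = 2115.67.

S_1 ≈ 557990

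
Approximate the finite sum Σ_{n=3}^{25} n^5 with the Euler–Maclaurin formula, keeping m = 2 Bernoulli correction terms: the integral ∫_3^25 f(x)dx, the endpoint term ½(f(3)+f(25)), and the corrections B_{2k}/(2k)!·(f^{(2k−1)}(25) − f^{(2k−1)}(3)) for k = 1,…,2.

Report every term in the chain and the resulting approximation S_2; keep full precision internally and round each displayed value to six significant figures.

S_2 ≈ 4.57356e+07

∫_3^25 x^5 dx evaluates to 4.06900e+07.
Boundary: ½(f(3) + f(25)) = ½(243.000 + 9.76562e+06) = 4.88293e+06.
Integral + boundary = 4.55729e+07.
k=1: B_{2}/(2)! × [f^{(1)}(25) − f^{(1)}(3)] = 1/12 × (1.95312e+06 − 405.000) = 162727.
Running total after k=1: 4.57356e+07.
k=2: B_{4}/(4)! × [f^{(3)}(25) − f^{(3)}(3)] = −1/720 × (37500.0 − 540.000) = -51.3333.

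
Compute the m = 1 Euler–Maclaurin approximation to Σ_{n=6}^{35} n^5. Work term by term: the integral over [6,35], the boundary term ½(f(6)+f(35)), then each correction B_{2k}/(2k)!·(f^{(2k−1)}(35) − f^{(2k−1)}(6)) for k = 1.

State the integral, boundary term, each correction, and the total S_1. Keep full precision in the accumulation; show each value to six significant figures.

S_1 ≈ 3.33259e+08

Integral: ∫_6^35 x^5 dx = 3.06370e+08.
½[f(6) + f(35)] = ½[7776.00 + 5.25219e+07] = 2.62648e+07.
So far: 3.32635e+08.
k=1: B_{2}/(2)! × [f^{(1)}(35) − f^{(1)}(6)] = 1/12 × (7.50312e+06 − 6480.00) = 624720.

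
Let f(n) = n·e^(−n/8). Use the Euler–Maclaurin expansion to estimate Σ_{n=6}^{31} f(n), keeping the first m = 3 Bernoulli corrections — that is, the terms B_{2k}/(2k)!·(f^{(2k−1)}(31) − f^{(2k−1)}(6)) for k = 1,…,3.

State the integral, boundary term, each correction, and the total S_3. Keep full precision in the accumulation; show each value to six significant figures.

S_3 ≈ 48.1537

Integral: ∫_6^31 x·e^(−x/8) dx = 46.4297.
½[f(6) + f(31)] = ½[2.83420 + 0.643384] = 1.73879.
Running total after boundary: 48.1685.
Correction k=1: B_{2}/2! · (f^{(1)}(31) − f^{(1)}(6)) = 1/12 · (-0.0596687 − 0.118092) = -0.0148134.
After k=1: 48.1537.
Correction k=2: B_{4}/4! · (f^{(3)}(31) − f^{(3)}(6)) = −1/720 · (-0.000283751 − 0.0166066) = 2.34589e-05.
After k=2: 48.1537.
Correction k=3: B_{6}/6! · (f^{(5)}(31) − f^{(5)}(6)) = 1/30240 · (5.70035e-06 − 0.000490126) = -1.60194e-08.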